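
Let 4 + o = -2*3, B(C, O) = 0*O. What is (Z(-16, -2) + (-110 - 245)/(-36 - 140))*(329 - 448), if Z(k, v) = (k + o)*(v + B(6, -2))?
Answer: -1131333/176 ≈ -6428.0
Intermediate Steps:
B(C, O) = 0
o = -10 (o = -4 - 2*3 = -4 - 6 = -10)
Z(k, v) = v*(-10 + k) (Z(k, v) = (k - 10)*(v + 0) = (-10 + k)*v = v*(-10 + k))
(Z(-16, -2) + (-110 - 245)/(-36 - 140))*(329 - 448) = (-2*(-10 - 16) + (-110 - 245)/(-36 - 140))*(329 - 448) = (-2*(-26) - 355/(-176))*(-119) = (52 - 355*(-1/176))*(-119) = (52 + 355/176)*(-119) = (9507/176)*(-119) = -1131333/176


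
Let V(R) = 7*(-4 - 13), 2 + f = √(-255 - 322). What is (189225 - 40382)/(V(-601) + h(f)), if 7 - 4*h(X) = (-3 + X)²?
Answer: 49415876/64589 - 5953720*I*√577/64589 ≈ 765.08 - 2214.2*I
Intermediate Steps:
f = -2 + I*√577 (f = -2 + √(-255 - 322) = -2 + √(-577) = -2 + I*√577 ≈ -2.0 + 24.021*I)
V(R) = -119 (V(R) = 7*(-17) = -119)
h(X) = 7/4 - (-3 + X)²/4
(189225 - 40382)/(V(-601) + h(f)) = (189225 - 40382)/(-119 + (7/4 - (-3 + (-2 + I*√577))²/4)) = 148843/(-119 + (7/4 - (-5 + I*√577)²/4)) = 148843/(-469/4 - (-5 + I*√577)²/4)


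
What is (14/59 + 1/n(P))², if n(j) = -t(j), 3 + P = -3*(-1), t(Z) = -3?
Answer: 10201/31329 ≈ 0.32561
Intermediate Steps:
P = 0 (P = -3 - 3*(-1) = -3 + 3 = 0)
n(j) = 3 (n(j) = -1*(-3) = 3)
(14/59 + 1/n(P))² = (14/59 + 1/3)² = (14*(1/59) + ⅓)² = (14/59 + ⅓)² = (101/177)² = 10201/31329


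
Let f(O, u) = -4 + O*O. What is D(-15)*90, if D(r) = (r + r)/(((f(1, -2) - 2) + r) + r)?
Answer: 540/7 ≈ 77.143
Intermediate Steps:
f(O, u) = -4 + O²
D(r) = 2*r/(-5 + 2*r) (D(r) = (r + r)/((((-4 + 1²) - 2) + r) + r) = (2*r)/((((-4 + 1) - 2) + r) + r) = (2*r)/(((-3 - 2) + r) + r) = (2*r)/((-5 + r) + r) = (2*r)/(-5 + 2*r) = 2*r/(-5 + 2*r))
D(-15)*90 = (2*(-15)/(-5 + 2*(-15)))*90 = (2*(-15)/(-5 - 30))*90 = (2*(-15)/(-35))*90 = (2*(-15)*(-1/35))*90 = (6/7)*90 = 540/7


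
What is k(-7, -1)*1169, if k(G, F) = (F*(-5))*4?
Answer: 23380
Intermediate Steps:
k(G, F) = -20*F (k(G, F) = -5*F*4 = -20*F)
k(-7, -1)*1169 = -20*(-1)*1169 = 20*1169 = 23380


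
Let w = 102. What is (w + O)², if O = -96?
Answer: 36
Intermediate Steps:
(w + O)² = (102 - 96)² = 6² = 36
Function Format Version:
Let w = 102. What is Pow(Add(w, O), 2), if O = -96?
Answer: 36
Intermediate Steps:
Pow(Add(w, O), 2) = Pow(Add(102, -96), 2) = Pow(6, 2) = 36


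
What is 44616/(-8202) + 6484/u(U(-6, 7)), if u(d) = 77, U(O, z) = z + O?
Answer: 8291056/105259 ≈ 78.768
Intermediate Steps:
U(O, z) = O + z
44616/(-8202) + 6484/u(U(-6, 7)) = 44616/(-8202) + 6484/77 = 44616*(-1/8202) + 6484*(1/77) = -7436/1367 + 6484/77 = 8291056/105259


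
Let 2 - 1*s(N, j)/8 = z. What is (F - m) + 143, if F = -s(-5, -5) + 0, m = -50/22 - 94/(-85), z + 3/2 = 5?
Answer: 146016/935 ≈ 156.17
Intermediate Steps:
z = 7/2 (z = -3/2 + 5 = 7/2 ≈ 3.5000)
m = -1091/935 (m = -50*1/22 - 94*(-1/85) = -25/11 + 94/85 = -1091/935 ≈ -1.1668)
s(N, j) = -12 (s(N, j) = 16 - 8*7/2 = 16 - 28 = -12)
F = 12 (F = -1*(-12) + 0 = 12 + 0 = 12)
(F - m) + 143 = (12 - 1*(-1091/935)) + 143 = (12 + 1091/935) + 143 = 12311/935 + 143 = 146016/935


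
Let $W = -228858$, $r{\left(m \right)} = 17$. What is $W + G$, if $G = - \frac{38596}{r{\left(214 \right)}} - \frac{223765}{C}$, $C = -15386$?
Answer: $- \frac{60450590247}{261562} \approx -2.3111 \cdot 10^{5}$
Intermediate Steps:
$G = - \frac{590034051}{261562}$ ($G = - \frac{38596}{17} - \frac{223765}{-15386} = \left(-38596\right) \frac{1}{17} - - \frac{223765}{15386} = - \frac{38596}{17} + \frac{223765}{15386} = - \frac{590034051}{261562} \approx -2255.8$)
$W + G = -228858 - \frac{590034051}{261562} = - \frac{60450590247}{261562}$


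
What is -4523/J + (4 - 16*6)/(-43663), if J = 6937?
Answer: -196849545/302890231 ≈ -0.64990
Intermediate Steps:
-4523/J + (4 - 16*6)/(-43663) = -4523/6937 + (4 - 16*6)/(-43663) = -4523*1/6937 + (4 - 96)*(-1/43663) = -4523/6937 - 92*(-1/43663) = -4523/6937 + 92/43663 = -196849545/302890231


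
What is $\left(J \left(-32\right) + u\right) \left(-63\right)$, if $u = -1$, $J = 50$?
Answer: $100863$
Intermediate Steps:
$\left(J \left(-32\right) + u\right) \left(-63\right) = \left(50 \left(-32\right) - 1\right) \left(-63\right) = \left(-1600 - 1\right) \left(-63\right) = \left(-1601\right) \left(-63\right) = 100863$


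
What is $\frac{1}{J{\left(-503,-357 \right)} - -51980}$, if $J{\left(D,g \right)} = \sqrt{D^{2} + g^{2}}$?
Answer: $\frac{25990}{1350769971} - \frac{\sqrt{380458}}{2701539942} \approx 1.9013 \cdot 10^{-5}$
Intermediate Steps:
$\frac{1}{J{\left(-503,-357 \right)} - -51980} = \frac{1}{\sqrt{\left(-503\right)^{2} + \left(-357\right)^{2}} - -51980} = \frac{1}{\sqrt{253009 + 127449} + 51980} = \frac{1}{\sqrt{380458} + 51980} = \frac{1}{51980 + \sqrt{380458}}$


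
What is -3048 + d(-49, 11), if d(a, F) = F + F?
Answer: -3026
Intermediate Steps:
d(a, F) = 2*F
-3048 + d(-49, 11) = -3048 + 2*11 = -3048 + 22 = -3026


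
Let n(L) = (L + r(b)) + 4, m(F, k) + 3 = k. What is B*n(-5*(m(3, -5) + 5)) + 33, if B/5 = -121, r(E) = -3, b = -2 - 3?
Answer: -9647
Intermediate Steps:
b = -5
m(F, k) = -3 + k
B = -605 (B = 5*(-121) = -605)
n(L) = 1 + L (n(L) = (L - 3) + 4 = (-3 + L) + 4 = 1 + L)
B*n(-5*(m(3, -5) + 5)) + 33 = -605*(1 - 5*((-3 - 5) + 5)) + 33 = -605*(1 - 5*(-8 + 5)) + 33 = -605*(1 - 5*(-3)) + 33 = -605*(1 + 15) + 33 = -605*16 + 33 = -9680 + 33 = -9647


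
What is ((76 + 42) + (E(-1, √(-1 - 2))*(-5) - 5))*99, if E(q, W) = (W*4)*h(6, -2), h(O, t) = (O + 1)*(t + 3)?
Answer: 11187 - 13860*I*√3 ≈ 11187.0 - 24006.0*I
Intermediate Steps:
h(O, t) = (1 + O)*(3 + t)
E(q, W) = 28*W (E(q, W) = (W*4)*(3 - 2 + 3*6 + 6*(-2)) = (4*W)*(3 - 2 + 18 - 12) = (4*W)*7 = 28*W)
((76 + 42) + (E(-1, √(-1 - 2))*(-5) - 5))*99 = ((76 + 42) + ((28*√(-1 - 2))*(-5) - 5))*99 = (118 + ((28*√(-3))*(-5) - 5))*99 = (118 + ((28*(I*√3))*(-5) - 5))*99 = (118 + ((28*I*√3)*(-5) - 5))*99 = (118 + (-140*I*√3 - 5))*99 = (118 + (-5 - 140*I*√3))*99 = (113 - 140*I*√3)*99 = 11187 - 13860*I*√3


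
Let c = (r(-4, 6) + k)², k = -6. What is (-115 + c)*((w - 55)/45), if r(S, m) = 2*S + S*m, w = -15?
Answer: -6202/3 ≈ -2067.3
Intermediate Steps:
c = 1444 (c = (-4*(2 + 6) - 6)² = (-4*8 - 6)² = (-32 - 6)² = (-38)² = 1444)
(-115 + c)*((w - 55)/45) = (-115 + 1444)*((-15 - 55)/45) = 1329*(-70*1/45) = 1329*(-14/9) = -6202/3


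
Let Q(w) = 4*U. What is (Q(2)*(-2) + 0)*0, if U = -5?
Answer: 0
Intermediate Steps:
Q(w) = -20 (Q(w) = 4*(-5) = -20)
(Q(2)*(-2) + 0)*0 = (-20*(-2) + 0)*0 = (40 + 0)*0 = 40*0 = 0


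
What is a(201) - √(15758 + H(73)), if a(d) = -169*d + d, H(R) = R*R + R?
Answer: -33768 - 46*√10 ≈ -33913.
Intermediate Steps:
H(R) = R + R² (H(R) = R² + R = R + R²)
a(d) = -168*d
a(201) - √(15758 + H(73)) = -168*201 - √(15758 + 73*(1 + 73)) = -33768 - √(15758 + 73*74) = -33768 - √(15758 + 5402) = -33768 - √21160 = -33768 - 46*√10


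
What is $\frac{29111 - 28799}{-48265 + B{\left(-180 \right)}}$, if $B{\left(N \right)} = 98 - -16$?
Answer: $- \frac{312}{48151} \approx -0.0064796$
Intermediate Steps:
$B{\left(N \right)} = 114$ ($B{\left(N \right)} = 98 + 16 = 114$)
$\frac{29111 - 28799}{-48265 + B{\left(-180 \right)}} = \frac{29111 - 28799}{-48265 + 114} = \frac{312}{-48151} = 312 \left(- \frac{1}{48151}\right) = - \frac{312}{48151}$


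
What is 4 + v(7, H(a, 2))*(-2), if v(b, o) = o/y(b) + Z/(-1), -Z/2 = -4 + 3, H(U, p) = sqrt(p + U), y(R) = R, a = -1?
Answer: 54/7 ≈ 7.7143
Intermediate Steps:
H(U, p) = sqrt(U + p)
Z = 2 (Z = -2*(-4 + 3) = -2*(-1) = 2)
v(b, o) = -2 + o/b (v(b, o) = o/b + 2/(-1) = o/b + 2*(-1) = o/b - 2 = -2 + o/b)
4 + v(7, H(a, 2))*(-2) = 4 + (-2 + sqrt(-1 + 2)/7)*(-2) = 4 + (-2 + sqrt(1)*(1/7))*(-2) = 4 + (-2 + 1*(1/7))*(-2) = 4 + (-2 + 1/7)*(-2) = 4 - 13/7*(-2) = 4 + 26/7 = 54/7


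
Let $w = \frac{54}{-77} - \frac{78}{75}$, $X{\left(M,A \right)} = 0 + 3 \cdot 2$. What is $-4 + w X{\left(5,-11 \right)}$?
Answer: $- \frac{27812}{1925} \approx -14.448$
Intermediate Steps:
$X{\left(M,A \right)} = 6$ ($X{\left(M,A \right)} = 0 + 6 = 6$)
$w = - \frac{3352}{1925}$ ($w = 54 \left(- \frac{1}{77}\right) - \frac{26}{25} = - \frac{54}{77} - \frac{26}{25} = - \frac{3352}{1925} \approx -1.7413$)
$-4 + w X{\left(5,-11 \right)} = -4 - \frac{20112}{1925} = - \frac{27812}{1925}$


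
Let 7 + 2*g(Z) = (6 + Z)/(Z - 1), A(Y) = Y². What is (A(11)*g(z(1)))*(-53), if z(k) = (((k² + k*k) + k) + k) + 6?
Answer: 301411/18 ≈ 16745.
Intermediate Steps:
z(k) = 6 + 2*k + 2*k² (z(k) = (((k² + k²) + k) + k) + 6 = ((2*k² + k) + k) + 6 = ((k + 2*k²) + k) + 6 = (2*k + 2*k²) + 6 = 6 + 2*k + 2*k²)
g(Z) = -7/2 + (6 + Z)/(2*(-1 + Z)) (g(Z) = -7/2 + ((6 + Z)/(Z - 1))/2 = -7/2 + ((6 + Z)/(-1 + Z))/2 = -7/2 + (6 + Z)/(2*(-1 + Z)))
(A(11)*g(z(1)))*(-53) = (11²*((13 - 6*(6 + 2*1 + 2*1²))/(2*(-1 + (6 + 2*1 + 2*1²)))))*(-53) = (121*((13 - 6*(6 + 2 + 2*1))/(2*(-1 + (6 + 2 + 2*1)))))*(-53) = (121*((13 - 6*(6 + 2 + 2))/(2*(-1 + (6 + 2 + 2)))))*(-53) = (121*((13 - 6*10)/(2*(-1 + 10))))*(-53) = (121*((½)*(13 - 60)/9))*(-53) = (121*((½)*(⅑)*(-47)))*(-53) = (121*(-47/18))*(-53) = -5687/18*(-53) = 301411/18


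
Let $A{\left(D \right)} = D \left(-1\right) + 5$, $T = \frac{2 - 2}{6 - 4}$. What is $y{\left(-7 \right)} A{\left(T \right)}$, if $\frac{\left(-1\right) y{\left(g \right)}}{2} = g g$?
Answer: $-490$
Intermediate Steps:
$T = 0$ ($T = \frac{0}{2} = 0 \cdot \frac{1}{2} = 0$)
$A{\left(D \right)} = 5 - D$ ($A{\left(D \right)} = - D + 5 = 5 - D$)
$y{\left(g \right)} = - 2 g^{2}$ ($y{\left(g \right)} = - 2 g g = - 2 g^{2}$)
$y{\left(-7 \right)} A{\left(T \right)} = - 2 \left(-7\right)^{2} \left(5 - 0\right) = \left(-2\right) 49 \left(5 + 0\right) = \left(-98\right) 5 = -490$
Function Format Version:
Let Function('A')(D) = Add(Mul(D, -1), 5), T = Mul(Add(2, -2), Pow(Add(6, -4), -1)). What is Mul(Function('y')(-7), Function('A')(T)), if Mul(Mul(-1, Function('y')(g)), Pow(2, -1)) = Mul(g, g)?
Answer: -490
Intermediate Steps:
T = 0 (T = Mul(0, Pow(2, -1)) = Mul(0, Rational(1, 2)) = 0)
Function('A')(D) = Add(5, Mul(-1, D)) (Function('A')(D) = Add(Mul(-1, D), 5) = Add(5, Mul(-1, D)))
Function('y')(g) = Mul(-2, Pow(g, 2)) (Function('y')(g) = Mul(-2, Mul(g, g)) = Mul(-2, Pow(g, 2)))
Mul(Function('y')(-7), Function('A')(T)) = Mul(Mul(-2, Pow(-7, 2)), Add(5, Mul(-1, 0))) = Mul(Mul(-2, 49), Add(5, 0)) = Mul(-98, 5) = -490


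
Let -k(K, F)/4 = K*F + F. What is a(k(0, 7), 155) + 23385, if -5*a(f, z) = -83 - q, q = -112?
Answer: 116896/5 ≈ 23379.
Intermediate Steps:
k(K, F) = -4*F - 4*F*K (k(K, F) = -4*(K*F + F) = -4*(F*K + F) = -4*(F + F*K) = -4*F - 4*F*K)
a(f, z) = -29/5 (a(f, z) = -(-83 - 1*(-112))/5 = -(-83 + 112)/5 = -⅕*29 = -29/5)
a(k(0, 7), 155) + 23385 = -29/5 + 23385 = 116896/5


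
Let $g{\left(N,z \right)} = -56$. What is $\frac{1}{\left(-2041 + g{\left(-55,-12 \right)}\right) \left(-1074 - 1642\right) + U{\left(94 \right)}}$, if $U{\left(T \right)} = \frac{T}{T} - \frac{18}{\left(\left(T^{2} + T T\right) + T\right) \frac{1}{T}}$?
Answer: $\frac{21}{119604511} \approx 1.7558 \cdot 10^{-7}$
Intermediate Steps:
$U{\left(T \right)} = 1 - \frac{18 T}{T + 2 T^{2}}$ ($U{\left(T \right)} = 1 - \frac{18}{\left(\left(T^{2} + T^{2}\right) + T\right) \frac{1}{T}} = 1 - \frac{18}{\left(2 T^{2} + T\right) \frac{1}{T}} = 1 - \frac{18}{\left(T + 2 T^{2}\right) \frac{1}{T}} = 1 - \frac{18}{\frac{1}{T} \left(T + 2 T^{2}\right)} = 1 - 18 \frac{T}{T + 2 T^{2}} = 1 - \frac{18 T}{T + 2 T^{2}}$)
$\frac{1}{\left(-2041 + g{\left(-55,-12 \right)}\right) \left(-1074 - 1642\right) + U{\left(94 \right)}} = \frac{1}{\left(-2041 - 56\right) \left(-1074 - 1642\right) + \frac{-17 + 2 \cdot 94}{1 + 2 \cdot 94}} = \frac{1}{\left(-2097\right) \left(-2716\right) + \frac{-17 + 188}{1 + 188}} = \frac{1}{5695452 + \frac{1}{189} \cdot 171} = \frac{1}{5695452 + \frac{19}{21}} = \frac{1}{\frac{119604511}{21}} = \frac{21}{119604511}$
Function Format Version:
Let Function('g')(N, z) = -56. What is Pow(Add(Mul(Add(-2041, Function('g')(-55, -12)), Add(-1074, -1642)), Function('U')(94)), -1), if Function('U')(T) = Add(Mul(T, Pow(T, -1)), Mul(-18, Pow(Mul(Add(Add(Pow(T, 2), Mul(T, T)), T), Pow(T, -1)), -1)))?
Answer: Rational(21, 119604511) ≈ 1.7558e-7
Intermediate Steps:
Function('U')(T) = Add(1, Mul(-18, T, Pow(Add(T, Mul(2, Pow(T, 2))), -1))) (Function('U')(T) = Add(1, Mul(-18, Pow(Mul(Add(Add(Pow(T, 2), Pow(T, 2)), T), Pow(T, -1)), -1))) = Add(1, Mul(-18, Pow(Mul(Add(Mul(2, Pow(T, 2)), T), Pow(T, -1)), -1))) = Add(1, Mul(-18, Pow(Mul(Add(T, Mul(2, Pow(T, 2))), Pow(T, -1)), -1))) = Add(1, Mul(-18, Pow(Mul(Pow(T, -1), Add(T, Mul(2, Pow(T, 2)))), -1))) = Add(1, Mul(-18, Mul(T, Pow(Add(T, Mul(2, Pow(T, 2))), -1)))) = Add(1, Mul(-18, T, Pow(Add(T, Mul(2, Pow(T, 2))), -1))))
Pow(Add(Mul(Add(-2041, Function('g')(-55, -12)), Add(-1074, -1642)), Function('U')(94)), -1) = Pow(Add(Mul(Add(-2041, -56), Add(-1074, -1642)), Mul(Pow(Add(1, Mul(2, 94)), -1), Add(-17, Mul(2, 94)))), -1) = Pow(Add(Mul(-2097, -2716), Mul(Pow(Add(1, 188), -1), Add(-17, 188))), -1) = Pow(Add(5695452, Mul(Pow(189, -1), 171)), -1) = Pow(Add(5695452, Mul(Rational(1, 189), 171)), -1) = Pow(Add(5695452, Rational(19, 21)), -1) = Pow(Rational(119604511, 21), -1) = Rational(21, 119604511)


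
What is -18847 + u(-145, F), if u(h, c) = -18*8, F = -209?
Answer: -18991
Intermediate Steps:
u(h, c) = -144
-18847 + u(-145, F) = -18847 - 144 = -18991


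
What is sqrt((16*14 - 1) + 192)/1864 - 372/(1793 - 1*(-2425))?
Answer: -62/703 + sqrt(415)/1864 ≈ -0.077265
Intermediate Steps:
sqrt((16*14 - 1) + 192)/1864 - 372/(1793 - 1*(-2425)) = sqrt((224 - 1) + 192)*(1/1864) - 372/(1793 + 2425) = sqrt(223 + 192)*(1/1864) - 372/4218 = sqrt(415)*(1/1864) - 372*1/4218 = sqrt(415)/1864 - 62/703 = -62/703 + sqrt(415)/1864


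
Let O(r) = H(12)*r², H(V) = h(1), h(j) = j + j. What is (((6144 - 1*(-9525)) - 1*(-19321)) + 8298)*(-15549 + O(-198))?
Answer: 2721040392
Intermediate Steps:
h(j) = 2*j
H(V) = 2 (H(V) = 2*1 = 2)
O(r) = 2*r²
(((6144 - 1*(-9525)) - 1*(-19321)) + 8298)*(-15549 + O(-198)) = (((6144 - 1*(-9525)) - 1*(-19321)) + 8298)*(-15549 + 2*(-198)²) = (((6144 + 9525) + 19321) + 8298)*(-15549 + 2*39204) = ((15669 + 19321) + 8298)*(-15549 + 78408) = (34990 + 8298)*62859 = 43288*62859 = 2721040392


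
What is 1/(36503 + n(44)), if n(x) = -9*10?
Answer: 1/36413 ≈ 2.7463e-5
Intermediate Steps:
n(x) = -90
1/(36503 + n(44)) = 1/(36503 - 90) = 1/36413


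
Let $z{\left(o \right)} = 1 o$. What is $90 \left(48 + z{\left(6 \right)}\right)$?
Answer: $4860$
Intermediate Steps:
$z{\left(o \right)} = o$
$90 \left(48 + z{\left(6 \right)}\right) = 90 \left(48 + 6\right) = 90 \cdot 54 = 4860$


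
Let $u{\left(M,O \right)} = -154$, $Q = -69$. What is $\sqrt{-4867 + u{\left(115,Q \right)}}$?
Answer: $i \sqrt{5021} \approx 70.859 i$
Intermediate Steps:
$\sqrt{-4867 + u{\left(115,Q \right)}} = \sqrt{-4867 - 154} = \sqrt{-5021} = i \sqrt{5021}$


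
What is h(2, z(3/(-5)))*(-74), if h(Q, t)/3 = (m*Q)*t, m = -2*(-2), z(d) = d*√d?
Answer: 5328*I*√15/25 ≈ 825.41*I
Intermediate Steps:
z(d) = d^(3/2)
m = 4
h(Q, t) = 12*Q*t (h(Q, t) = 3*((4*Q)*t) = 3*(4*Q*t) = 12*Q*t)
h(2, z(3/(-5)))*(-74) = (12*2*(3/(-5))^(3/2))*(-74) = (12*2*(3*(-⅕))^(3/2))*(-74) = (12*2*(-⅗)^(3/2))*(-74) = (12*2*(-3*I*√15/25))*(-74) = -72*I*√15/25*(-74) = 5328*I*√15/25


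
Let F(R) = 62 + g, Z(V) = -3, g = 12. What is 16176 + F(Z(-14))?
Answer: 16250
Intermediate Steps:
F(R) = 74 (F(R) = 62 + 12 = 74)
16176 + F(Z(-14)) = 16176 + 74 = 16250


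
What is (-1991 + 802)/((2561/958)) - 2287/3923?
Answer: -4474397233/10046803 ≈ -445.36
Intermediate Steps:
(-1991 + 802)/((2561/958)) - 2287/3923 = -1189/(2561*(1/958)) - 2287*1/3923 = -1189/2561/958 - 2287/3923 = -1189*958/2561 - 2287/3923 = -1139062/2561 - 2287/3923 = -4474397233/10046803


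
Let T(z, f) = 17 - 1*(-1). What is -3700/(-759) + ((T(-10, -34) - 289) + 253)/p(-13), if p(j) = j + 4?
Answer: 5218/759 ≈ 6.8748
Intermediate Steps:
p(j) = 4 + j
T(z, f) = 18 (T(z, f) = 17 + 1 = 18)
-3700/(-759) + ((T(-10, -34) - 289) + 253)/p(-13) = -3700/(-759) + ((18 - 289) + 253)/(4 - 13) = -3700*(-1/759) + (-271 + 253)/(-9) = 3700/759 - 18*(-1/9) = 3700/759 + 2 = 5218/759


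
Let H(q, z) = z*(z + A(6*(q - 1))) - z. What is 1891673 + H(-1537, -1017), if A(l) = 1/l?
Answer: 9003387743/3076 ≈ 2.9270e+6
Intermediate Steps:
H(q, z) = -z + z*(z + 1/(-6 + 6*q)) (H(q, z) = z*(z + 1/(6*(q - 1))) - z = z*(z + 1/(6*(-1 + q))) - z = z*(z + 1/(-6 + 6*q)) - z = -z + z*(z + 1/(-6 + 6*q)))
1891673 + H(-1537, -1017) = 1891673 + (⅙)*(-1017)*(1 + 6*(-1 - 1537)*(-1 - 1017))/(-1 - 1537) = 1891673 + (⅙)*(-1017)*(1 + 6*(-1538)*(-1018))/(-1538) = 1891673 + (⅙)*(-1017)*(-1/1538)*(1 + 9394104) = 1891673 + (⅙)*(-1017)*(-1/1538)*9394105 = 1891673 + 3184601595/3076 = 9003387743/3076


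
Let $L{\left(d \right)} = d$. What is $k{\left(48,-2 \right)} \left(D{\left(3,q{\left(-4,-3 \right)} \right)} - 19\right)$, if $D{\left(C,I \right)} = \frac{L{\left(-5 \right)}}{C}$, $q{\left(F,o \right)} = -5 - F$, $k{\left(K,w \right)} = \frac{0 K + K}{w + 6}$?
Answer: $-248$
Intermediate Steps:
$k{\left(K,w \right)} = \frac{K}{6 + w}$ ($k{\left(K,w \right)} = \frac{0 + K}{6 + w} = \frac{K}{6 + w}$)
$D{\left(C,I \right)} = - \frac{5}{C}$
$k{\left(48,-2 \right)} \left(D{\left(3,q{\left(-4,-3 \right)} \right)} - 19\right) = \frac{48}{6 - 2} \left(- \frac{5}{3} - 19\right) = \frac{48}{4} \left(\left(-5\right) \frac{1}{3} - 19\right) = 48 \cdot \frac{1}{4} \left(- \frac{5}{3} - 19\right) = 12 \left(- \frac{62}{3}\right) = -248$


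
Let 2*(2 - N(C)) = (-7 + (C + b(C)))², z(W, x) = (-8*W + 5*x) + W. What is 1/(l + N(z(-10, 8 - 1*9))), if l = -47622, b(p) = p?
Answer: -2/110369 ≈ -1.8121e-5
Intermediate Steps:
z(W, x) = -7*W + 5*x
N(C) = 2 - (-7 + 2*C)²/2 (N(C) = 2 - (-7 + (C + C))²/2 = 2 - (-7 + 2*C)²/2)
1/(l + N(z(-10, 8 - 1*9))) = 1/(-47622 + (2 - (-7 + 2*(-7*(-10) + 5*(8 - 1*9)))²/2)) = 1/(-47622 + (2 - (-7 + 2*(70 + 5*(8 - 9)))²/2)) = 1/(-47622 + (2 - (-7 + 2*(70 + 5*(-1)))²/2)) = 1/(-47622 + (2 - (-7 + 2*(70 - 5))²/2)) = 1/(-47622 + (2 - (-7 + 2*65)²/2)) = 1/(-47622 + (2 - (-7 + 130)²/2)) = 1/(-47622 + (2 - ½*123²)) = 1/(-47622 + (2 - ½*15129)) = 1/(-47622 + (2 - 15129/2)) = 1/(-47622 - 15125/2) = 1/(-110369/2) = -2/110369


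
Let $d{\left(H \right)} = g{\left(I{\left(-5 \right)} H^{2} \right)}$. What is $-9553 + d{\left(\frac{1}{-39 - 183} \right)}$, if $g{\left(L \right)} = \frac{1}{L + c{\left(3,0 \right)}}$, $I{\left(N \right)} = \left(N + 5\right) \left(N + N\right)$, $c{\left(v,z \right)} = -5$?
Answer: $- \frac{47766}{5} \approx -9553.2$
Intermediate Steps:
$I{\left(N \right)} = 2 N \left(5 + N\right)$ ($I{\left(N \right)} = \left(5 + N\right) 2 N = 2 N \left(5 + N\right)$)
$g{\left(L \right)} = \frac{1}{-5 + L}$ ($g{\left(L \right)} = \frac{1}{L - 5} = \frac{1}{-5 + L}$)
$d{\left(H \right)} = - \frac{1}{5}$ ($d{\left(H \right)} = \frac{1}{-5 + 2 \left(-5\right) \left(5 - 5\right) H^{2}} = \frac{1}{-5 + 2 \left(-5\right) 0 H^{2}} = \frac{1}{-5 + 0 H^{2}} = \frac{1}{-5 + 0} = \frac{1}{-5} = - \frac{1}{5}$)
$-9553 + d{\left(\frac{1}{-39 - 183} \right)} = -9553 - \frac{1}{5} = - \frac{47766}{5}$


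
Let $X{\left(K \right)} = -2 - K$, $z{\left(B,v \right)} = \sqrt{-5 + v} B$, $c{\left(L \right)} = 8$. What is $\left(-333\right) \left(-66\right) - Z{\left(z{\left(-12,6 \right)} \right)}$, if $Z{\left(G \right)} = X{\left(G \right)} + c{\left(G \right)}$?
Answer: $21960$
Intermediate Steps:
$z{\left(B,v \right)} = B \sqrt{-5 + v}$
$Z{\left(G \right)} = 6 - G$ ($Z{\left(G \right)} = \left(-2 - G\right) + 8 = 6 - G$)
$\left(-333\right) \left(-66\right) - Z{\left(z{\left(-12,6 \right)} \right)} = \left(-333\right) \left(-66\right) - \left(6 - - 12 \sqrt{-5 + 6}\right) = 21978 - \left(6 - - 12 \sqrt{1}\right) = 21978 - \left(6 - \left(-12\right) 1\right) = 21978 - \left(6 - -12\right) = 21978 - \left(6 + 12\right) = 21978 - 18 = 21960$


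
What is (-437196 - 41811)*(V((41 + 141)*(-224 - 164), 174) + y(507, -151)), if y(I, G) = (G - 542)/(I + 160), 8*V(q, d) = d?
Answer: -26468489799/2668 ≈ -9.9207e+6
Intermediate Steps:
V(q, d) = d/8
y(I, G) = (-542 + G)/(160 + I)
(-437196 - 41811)*(V((41 + 141)*(-224 - 164), 174) + y(507, -151)) = (-437196 - 41811)*((⅛)*174 + (-542 - 151)/(160 + 507)) = -479007*(87/4 - 693/667) = -479007*55257/2668 = -26468489799/2668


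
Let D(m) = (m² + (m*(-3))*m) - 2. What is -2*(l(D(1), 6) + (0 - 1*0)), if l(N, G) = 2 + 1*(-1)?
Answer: -2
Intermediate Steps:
D(m) = -2 - 2*m² (D(m) = (m² + (-3*m)*m) - 2 = (m² - 3*m²) - 2 = -2*m² - 2 = -2 - 2*m²)
l(N, G) = 1 (l(N, G) = 2 - 1 = 1)
-2*(l(D(1), 6) + (0 - 1*0)) = -2*(1 + (0 - 1*0)) = -2*(1 + (0 + 0)) = -2*(1 + 0) = -2*1 = -2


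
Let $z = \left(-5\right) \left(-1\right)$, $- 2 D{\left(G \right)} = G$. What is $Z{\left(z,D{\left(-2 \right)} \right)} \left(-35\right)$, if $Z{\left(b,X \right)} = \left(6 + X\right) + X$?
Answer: $-280$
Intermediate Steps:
$D{\left(G \right)} = - \frac{G}{2}$
$z = 5$
$Z{\left(b,X \right)} = 6 + 2 X$
$Z{\left(z,D{\left(-2 \right)} \right)} \left(-35\right) = \left(6 + 2 \left(\left(- \frac{1}{2}\right) \left(-2\right)\right)\right) \left(-35\right) = \left(6 + 2 \cdot 1\right) \left(-35\right) = \left(6 + 2\right) \left(-35\right) = 8 \left(-35\right) = -280$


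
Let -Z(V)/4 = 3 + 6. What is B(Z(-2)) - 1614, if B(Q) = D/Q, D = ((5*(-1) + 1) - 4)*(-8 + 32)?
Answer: -4826/3 ≈ -1608.7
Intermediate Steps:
Z(V) = -36 (Z(V) = -4*(3 + 6) = -4*9 = -36)
D = -192 (D = ((-5 + 1) - 4)*24 = (-4 - 4)*24 = -8*24 = -192)
B(Q) = -192/Q
B(Z(-2)) - 1614 = -192/(-36) - 1614 = -192*(-1/36) - 1614 = 16/3 - 1614 = -4826/3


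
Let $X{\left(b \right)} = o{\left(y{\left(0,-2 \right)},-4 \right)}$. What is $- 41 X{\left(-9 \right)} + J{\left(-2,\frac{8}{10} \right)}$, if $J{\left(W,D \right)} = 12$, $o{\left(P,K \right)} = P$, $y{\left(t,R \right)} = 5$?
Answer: $-193$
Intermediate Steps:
$X{\left(b \right)} = 5$
$- 41 X{\left(-9 \right)} + J{\left(-2,\frac{8}{10} \right)} = \left(-41\right) 5 + 12 = -205 + 12 = -193$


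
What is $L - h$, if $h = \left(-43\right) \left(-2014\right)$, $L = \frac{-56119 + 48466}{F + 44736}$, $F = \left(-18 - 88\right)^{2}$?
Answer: $- \frac{4847294797}{55972} \approx -86602.0$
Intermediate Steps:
$F = 11236$ ($F = \left(-106\right)^{2} = 11236$)
$L = - \frac{7653}{55972}$ ($L = \frac{-56119 + 48466}{11236 + 44736} = - \frac{7653}{55972} \approx -0.13673$)
$h = 86602$
$L - h = - \frac{7653}{55972} - 86602 = - \frac{4847294797}{55972}$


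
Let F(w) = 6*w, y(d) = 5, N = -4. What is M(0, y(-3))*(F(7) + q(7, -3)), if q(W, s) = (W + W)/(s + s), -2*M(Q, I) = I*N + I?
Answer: 595/2 ≈ 297.50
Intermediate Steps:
M(Q, I) = 3*I/2 (M(Q, I) = -(I*(-4) + I)/2 = -(-4*I + I)/2 = -(-3)*I/2 = 3*I/2)
q(W, s) = W/s (q(W, s) = (2*W)/((2*s)) = (2*W)*(1/(2*s)) = W/s)
M(0, y(-3))*(F(7) + q(7, -3)) = ((3/2)*5)*(6*7 + 7/(-3)) = 15*(42 + 7*(-⅓))/2 = 15*(42 - 7/3)/2 = (15/2)*(119/3) = 595/2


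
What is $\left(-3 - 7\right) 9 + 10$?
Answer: $-80$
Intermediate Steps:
$\left(-3 - 7\right) 9 + 10 = \left(-10\right) 9 + 10 = -90 + 10 = -80$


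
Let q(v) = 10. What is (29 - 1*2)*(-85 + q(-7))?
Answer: -2025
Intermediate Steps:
(29 - 1*2)*(-85 + q(-7)) = (29 - 1*2)*(-85 + 10) = (29 - 2)*(-75) = 27*(-75) = -2025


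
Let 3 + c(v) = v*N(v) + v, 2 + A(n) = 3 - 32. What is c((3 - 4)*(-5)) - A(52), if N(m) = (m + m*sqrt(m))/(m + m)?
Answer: 71/2 + 5*sqrt(5)/2 ≈ 41.090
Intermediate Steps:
N(m) = (m + m**(3/2))/(2*m) (N(m) = (m + m**(3/2))/((2*m)) = (m + m**(3/2))*(1/(2*m)) = (m + m**(3/2))/(2*m))
A(n) = -31 (A(n) = -2 + (3 - 32) = -2 - 29 = -31)
c(v) = -3 + v + v*(1/2 + sqrt(v)/2) (c(v) = -3 + (v*(1/2 + sqrt(v)/2) + v) = -3 + (v + v*(1/2 + sqrt(v)/2)) = -3 + v + v*(1/2 + sqrt(v)/2))
c((3 - 4)*(-5)) - A(52) = (-3 + ((3 - 4)*(-5))**(3/2)/2 + 3*((3 - 4)*(-5))/2) - 1*(-31) = (-3 + (-1*(-5))**(3/2)/2 + 3*(-1*(-5))/2) + 31 = (-3 + 5**(3/2)/2 + (3/2)*5) + 31 = (-3 + (5*sqrt(5))/2 + 15/2) + 31 = (-3 + 5*sqrt(5)/2 + 15/2) + 31 = (9/2 + 5*sqrt(5)/2) + 31 = 71/2 + 5*sqrt(5)/2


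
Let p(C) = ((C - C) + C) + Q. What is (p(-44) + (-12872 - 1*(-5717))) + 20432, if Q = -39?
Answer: 13194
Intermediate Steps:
p(C) = -39 + C (p(C) = ((C - C) + C) - 39 = (0 + C) - 39 = C - 39 = -39 + C)
(p(-44) + (-12872 - 1*(-5717))) + 20432 = ((-39 - 44) + (-12872 - 1*(-5717))) + 20432 = (-83 + (-12872 + 5717)) + 20432 = (-83 - 7155) + 20432 = -7238 + 20432 = 13194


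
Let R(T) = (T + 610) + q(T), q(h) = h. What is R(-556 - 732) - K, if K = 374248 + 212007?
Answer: -588221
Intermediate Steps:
R(T) = 610 + 2*T (R(T) = (T + 610) + T = (610 + T) + T = 610 + 2*T)
K = 586255
R(-556 - 732) - K = (610 + 2*(-556 - 732)) - 1*586255 = (610 + 2*(-1288)) - 586255 = (610 - 2576) - 586255 = -1966 - 586255 = -588221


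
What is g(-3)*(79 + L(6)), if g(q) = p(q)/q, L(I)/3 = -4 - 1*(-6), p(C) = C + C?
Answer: 170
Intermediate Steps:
p(C) = 2*C
L(I) = 6 (L(I) = 3*(-4 - 1*(-6)) = 3*(-4 + 6) = 3*2 = 6)
g(q) = 2 (g(q) = (2*q)/q = 2)
g(-3)*(79 + L(6)) = 2*(79 + 6) = 2*85 = 170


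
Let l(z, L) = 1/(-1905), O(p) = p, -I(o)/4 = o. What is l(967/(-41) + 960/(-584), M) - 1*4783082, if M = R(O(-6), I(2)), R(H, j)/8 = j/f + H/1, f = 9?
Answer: -9111771211/1905 ≈ -4.7831e+6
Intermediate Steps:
I(o) = -4*o
R(H, j) = 8*H + 8*j/9 (R(H, j) = 8*(j/9 + H/1) = 8*(j*(1/9) + H*1) = 8*(j/9 + H) = 8*(H + j/9) = 8*H + 8*j/9)
M = -496/9 (M = 8*(-6) + 8*(-4*2)/9 = -48 + (8/9)*(-8) = -48 - 64/9 = -496/9 ≈ -55.111)
l(z, L) = -1/1905
l(967/(-41) + 960/(-584), M) - 1*4783082 = -1/1905 - 1*4783082 = -1/1905 - 4783082 = -9111771211/1905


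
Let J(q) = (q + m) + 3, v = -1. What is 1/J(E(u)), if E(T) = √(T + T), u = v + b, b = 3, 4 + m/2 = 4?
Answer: ⅕ ≈ 0.20000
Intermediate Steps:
m = 0 (m = -8 + 2*4 = -8 + 8 = 0)
u = 2 (u = -1 + 3 = 2)
E(T) = √2*√T (E(T) = √(2*T) = √2*√T)
J(q) = 3 + q (J(q) = (q + 0) + 3 = q + 3 = 3 + q)
1/J(E(u)) = 1/(3 + √2*√2) = 1/(3 + 2) = 1/5 = ⅕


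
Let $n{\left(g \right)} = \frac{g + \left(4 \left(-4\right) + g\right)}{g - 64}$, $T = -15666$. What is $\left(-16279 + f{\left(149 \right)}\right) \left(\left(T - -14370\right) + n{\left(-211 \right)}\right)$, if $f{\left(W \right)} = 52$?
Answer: $\frac{5776195374}{275} \approx 2.1004 \cdot 10^{7}$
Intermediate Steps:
$n{\left(g \right)} = \frac{-16 + 2 g}{-64 + g}$ ($n{\left(g \right)} = \frac{g + \left(-16 + g\right)}{-64 + g} = \frac{-16 + 2 g}{-64 + g}$)
$\left(-16279 + f{\left(149 \right)}\right) \left(\left(T - -14370\right) + n{\left(-211 \right)}\right) = \left(-16279 + 52\right) \left(\left(-15666 - -14370\right) + \frac{2 \left(-8 - 211\right)}{-64 - 211}\right) = - 16227 \left(\left(-15666 + 14370\right) + 2 \frac{1}{-275} \left(-219\right)\right) = - 16227 \left(-1296 + 2 \left(- \frac{1}{275}\right) \left(-219\right)\right) = - 16227 \left(-1296 + \frac{438}{275}\right) = \left(-16227\right) \left(- \frac{355962}{275}\right) = \frac{5776195374}{275}$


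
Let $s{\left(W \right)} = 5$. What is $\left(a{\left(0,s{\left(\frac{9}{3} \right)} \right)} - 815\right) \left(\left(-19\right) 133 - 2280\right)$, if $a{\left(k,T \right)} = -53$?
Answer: $4172476$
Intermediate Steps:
$\left(a{\left(0,s{\left(\frac{9}{3} \right)} \right)} - 815\right) \left(\left(-19\right) 133 - 2280\right) = \left(-53 - 815\right) \left(\left(-19\right) 133 - 2280\right) = - 868 \left(-2527 - 2280\right) = \left(-868\right) \left(-4807\right) = 4172476$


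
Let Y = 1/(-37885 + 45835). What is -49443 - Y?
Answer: -393071851/7950 ≈ -49443.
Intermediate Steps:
Y = 1/7950 ≈ 0.00012579
-49443 - Y = -49443 - 1*1/7950 = -49443 - 1/7950 = -393071851/7950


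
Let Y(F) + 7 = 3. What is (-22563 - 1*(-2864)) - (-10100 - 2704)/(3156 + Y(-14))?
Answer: -15519611/788 ≈ -19695.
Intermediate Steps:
Y(F) = -4 (Y(F) = -7 + 3 = -4)
(-22563 - 1*(-2864)) - (-10100 - 2704)/(3156 + Y(-14)) = (-22563 - 1*(-2864)) - (-10100 - 2704)/(3156 - 4) = (-22563 + 2864) - (-12804)/3152 = -19699 - (-12804)/3152 = -19699 - 1*(-3201/788) = -19699 + 3201/788 = -15519611/788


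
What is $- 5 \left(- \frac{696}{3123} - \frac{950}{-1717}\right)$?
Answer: $- \frac{2953030}{1787397} \approx -1.6521$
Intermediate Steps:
$- 5 \left(- \frac{696}{3123} - \frac{950}{-1717}\right) = - 5 \left(\left(-696\right) \frac{1}{3123} - - \frac{950}{1717}\right) = - 5 \left(- \frac{232}{1041} + \frac{950}{1717}\right) = \left(-5\right) \frac{590606}{1787397} = - \frac{2953030}{1787397}$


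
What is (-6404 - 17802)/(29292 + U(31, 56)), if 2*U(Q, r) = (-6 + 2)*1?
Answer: -12103/14645 ≈ -0.82643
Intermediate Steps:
U(Q, r) = -2 (U(Q, r) = ((-6 + 2)*1)/2 = (-4*1)/2 = (½)*(-4) = -2)
(-6404 - 17802)/(29292 + U(31, 56)) = (-6404 - 17802)/(29292 - 2) = -24206/29290 = -24206*1/29290 = -12103/14645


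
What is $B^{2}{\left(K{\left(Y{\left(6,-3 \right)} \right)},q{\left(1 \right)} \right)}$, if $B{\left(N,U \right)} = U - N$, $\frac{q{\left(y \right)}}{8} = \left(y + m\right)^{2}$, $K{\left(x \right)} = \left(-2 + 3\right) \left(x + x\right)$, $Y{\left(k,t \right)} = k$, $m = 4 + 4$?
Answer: $404496$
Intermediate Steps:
$m = 8$
$K{\left(x \right)} = 2 x$ ($K{\left(x \right)} = 1 \cdot 2 x = 2 x$)
$q{\left(y \right)} = 8 \left(8 + y\right)^{2}$ ($q{\left(y \right)} = 8 \left(y + 8\right)^{2} = 8 \left(8 + y\right)^{2}$)
$B^{2}{\left(K{\left(Y{\left(6,-3 \right)} \right)},q{\left(1 \right)} \right)} = \left(8 \left(8 + 1\right)^{2} - 2 \cdot 6\right)^{2} = \left(8 \cdot 9^{2} - 12\right)^{2} = \left(8 \cdot 81 - 12\right)^{2} = \left(648 - 12\right)^{2} = 636^{2} = 404496$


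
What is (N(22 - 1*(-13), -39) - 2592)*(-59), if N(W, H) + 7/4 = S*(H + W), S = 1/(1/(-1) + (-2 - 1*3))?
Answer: 1835903/12 ≈ 1.5299e+5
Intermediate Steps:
S = -⅙ (S = 1/(1*(-1) + (-2 - 3)) = 1/(-1 - 5) = 1/(-6) = -⅙ ≈ -0.16667)
N(W, H) = -7/4 - H/6 - W/6 (N(W, H) = -7/4 - (H + W)/6 = -7/4 + (-H/6 - W/6) = -7/4 - H/6 - W/6)
(N(22 - 1*(-13), -39) - 2592)*(-59) = ((-7/4 - ⅙*(-39) - (22 - 1*(-13))/6) - 2592)*(-59) = ((-7/4 + 13/2 - (22 + 13)/6) - 2592)*(-59) = ((-7/4 + 13/2 - ⅙*35) - 2592)*(-59) = ((-7/4 + 13/2 - 35/6) - 2592)*(-59) = (-13/12 - 2592)*(-59) = -31117/12*(-59) = 1835903/12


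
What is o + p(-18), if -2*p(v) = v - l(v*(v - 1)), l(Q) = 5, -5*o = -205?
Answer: 105/2 ≈ 52.500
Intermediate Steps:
o = 41 (o = -⅕*(-205) = 41)
p(v) = 5/2 - v/2 (p(v) = -(v - 1*5)/2 = -(v - 5)/2 = -(-5 + v)/2 = 5/2 - v/2)
o + p(-18) = 41 + (5/2 - ½*(-18)) = 41 + (5/2 + 9) = 41 + 23/2 = 105/2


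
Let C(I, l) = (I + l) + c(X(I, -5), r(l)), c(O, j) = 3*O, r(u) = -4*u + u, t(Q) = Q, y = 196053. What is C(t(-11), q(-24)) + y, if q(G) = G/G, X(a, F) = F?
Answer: 196028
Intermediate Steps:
r(u) = -3*u
q(G) = 1
C(I, l) = -15 + I + l (C(I, l) = (I + l) + 3*(-5) = (I + l) - 15 = -15 + I + l)
C(t(-11), q(-24)) + y = (-15 - 11 + 1) + 196053 = -25 + 196053 = 196028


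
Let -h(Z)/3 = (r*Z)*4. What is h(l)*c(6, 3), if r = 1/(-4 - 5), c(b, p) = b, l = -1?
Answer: -8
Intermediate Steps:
r = -⅑ (r = 1/(-9) = -⅑ ≈ -0.11111)
h(Z) = 4*Z/3 (h(Z) = -3*(-Z/9)*4 = -(-4)*Z/3 = 4*Z/3)
h(l)*c(6, 3) = ((4/3)*(-1))*6 = -4/3*6 = -8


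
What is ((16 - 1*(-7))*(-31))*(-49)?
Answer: 34937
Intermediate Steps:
((16 - 1*(-7))*(-31))*(-49) = ((16 + 7)*(-31))*(-49) = (23*(-31))*(-49) = -713*(-49) = 34937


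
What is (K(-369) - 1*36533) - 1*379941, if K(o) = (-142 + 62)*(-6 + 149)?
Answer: -427914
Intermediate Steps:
K(o) = -11440 (K(o) = -80*143 = -11440)
(K(-369) - 1*36533) - 1*379941 = (-11440 - 1*36533) - 1*379941 = (-11440 - 36533) - 379941 = -47973 - 379941 = -427914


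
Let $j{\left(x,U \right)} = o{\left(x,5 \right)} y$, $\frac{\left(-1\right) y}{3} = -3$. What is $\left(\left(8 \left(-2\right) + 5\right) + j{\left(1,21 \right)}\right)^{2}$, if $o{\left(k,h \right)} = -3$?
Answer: $1444$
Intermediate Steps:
$y = 9$ ($y = \left(-3\right) \left(-3\right) = 9$)
$j{\left(x,U \right)} = -27$ ($j{\left(x,U \right)} = \left(-3\right) 9 = -27$)
$\left(\left(8 \left(-2\right) + 5\right) + j{\left(1,21 \right)}\right)^{2} = \left(\left(8 \left(-2\right) + 5\right) - 27\right)^{2} = \left(\left(-16 + 5\right) - 27\right)^{2} = \left(-11 - 27\right)^{2} = \left(-38\right)^{2} = 1444$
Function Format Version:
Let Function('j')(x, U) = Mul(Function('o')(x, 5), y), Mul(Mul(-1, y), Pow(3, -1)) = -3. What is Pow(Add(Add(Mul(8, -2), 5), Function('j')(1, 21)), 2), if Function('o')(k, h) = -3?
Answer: 1444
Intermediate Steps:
y = 9 (y = Mul(-3, -3) = 9)
Function('j')(x, U) = -27 (Function('j')(x, U) = Mul(-3, 9) = -27)
Pow(Add(Add(Mul(8, -2), 5), Function('j')(1, 21)), 2) = Pow(Add(Add(Mul(8, -2), 5), -27), 2) = Pow(Add(Add(-16, 5), -27), 2) = Pow(Add(-11, -27), 2) = Pow(-38, 2) = 1444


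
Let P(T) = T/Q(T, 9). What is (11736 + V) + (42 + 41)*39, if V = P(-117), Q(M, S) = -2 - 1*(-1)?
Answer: 15090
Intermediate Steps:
Q(M, S) = -1 (Q(M, S) = -2 + 1 = -1)
P(T) = -T (P(T) = T/(-1) = T*(-1) = -T)
V = 117 (V = -1*(-117) = 117)
(11736 + V) + (42 + 41)*39 = (11736 + 117) + (42 + 41)*39 = 11853 + 83*39 = 11853 + 3237 = 15090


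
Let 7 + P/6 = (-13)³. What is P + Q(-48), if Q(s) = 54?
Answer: -13170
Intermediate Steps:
P = -13224 (P = -42 + 6*(-13)³ = -42 + 6*(-2197) = -42 - 13182 = -13224)
P + Q(-48) = -13224 + 54 = -13170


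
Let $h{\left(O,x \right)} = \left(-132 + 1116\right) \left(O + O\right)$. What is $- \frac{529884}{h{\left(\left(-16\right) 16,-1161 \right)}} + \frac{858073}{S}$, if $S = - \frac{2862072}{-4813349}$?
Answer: $\frac{528666601815499}{366345216} \approx 1.4431 \cdot 10^{6}$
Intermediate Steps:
$S = \frac{2862072}{4813349}$ ($S = \left(-2862072\right) \left(- \frac{1}{4813349}\right) = \frac{2862072}{4813349} \approx 0.59461$)
$h{\left(O,x \right)} = 1968 O$ ($h{\left(O,x \right)} = 984 \cdot 2 O = 1968 O$)
$- \frac{529884}{h{\left(\left(-16\right) 16,-1161 \right)}} + \frac{858073}{S} = - \frac{529884}{1968 \left(\left(-16\right) 16\right)} + \frac{858073}{\frac{2862072}{4813349}} = - \frac{529884}{1968 \left(-256\right)} + 858073 \cdot \frac{4813349}{2862072} = - \frac{529884}{-503808} + \frac{4130204816477}{2862072} = \left(-529884\right) \left(- \frac{1}{503808}\right) + \frac{4130204816477}{2862072} = \frac{1077}{1024} + \frac{4130204816477}{2862072} = \frac{528666601815499}{366345216}$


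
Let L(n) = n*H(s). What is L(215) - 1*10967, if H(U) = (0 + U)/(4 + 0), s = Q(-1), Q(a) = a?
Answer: -44083/4 ≈ -11021.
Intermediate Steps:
s = -1
H(U) = U/4
L(n) = -n/4 (L(n) = n*((1/4)*(-1)) = n*(-1/4) = -n/4)
L(215) - 1*10967 = -1/4*215 - 1*10967 = -215/4 - 10967 = -44083/4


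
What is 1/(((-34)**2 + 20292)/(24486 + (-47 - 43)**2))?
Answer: 16293/10724 ≈ 1.5193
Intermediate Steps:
1/(((-34)**2 + 20292)/(24486 + (-47 - 43)**2)) = 1/((1156 + 20292)/(24486 + (-90)**2)) = 1/(21448/(24486 + 8100)) = 1/(21448/32586) = 1/(21448*(1/32586)) = 1/(10724/16293) = 16293/10724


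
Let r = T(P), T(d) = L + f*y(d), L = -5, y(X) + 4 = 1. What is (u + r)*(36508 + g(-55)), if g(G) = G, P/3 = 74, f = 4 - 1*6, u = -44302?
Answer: -1614904353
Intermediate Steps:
f = -2 (f = 4 - 6 = -2)
P = 222 (P = 3*74 = 222)
y(X) = -3 (y(X) = -4 + 1 = -3)
T(d) = 1 (T(d) = -5 - 2*(-3) = -5 + 6 = 1)
r = 1
(u + r)*(36508 + g(-55)) = (-44302 + 1)*(36508 - 55) = -44301*36453 = -1614904353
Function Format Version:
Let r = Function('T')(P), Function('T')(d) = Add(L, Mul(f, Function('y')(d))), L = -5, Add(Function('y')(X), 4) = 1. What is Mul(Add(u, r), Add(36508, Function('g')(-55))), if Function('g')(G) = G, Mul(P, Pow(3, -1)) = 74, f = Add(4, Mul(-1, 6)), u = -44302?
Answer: -1614904353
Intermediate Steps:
f = -2 (f = Add(4, -6) = -2)
P = 222 (P = Mul(3, 74) = 222)
Function('y')(X) = -3 (Function('y')(X) = Add(-4, 1) = -3)
Function('T')(d) = 1 (Function('T')(d) = Add(-5, Mul(-2, -3)) = Add(-5, 6) = 1)
r = 1
Mul(Add(u, r), Add(36508, Function('g')(-55))) = Mul(Add(-44302, 1), Add(36508, -55)) = Mul(-44301, 36453) = -1614904353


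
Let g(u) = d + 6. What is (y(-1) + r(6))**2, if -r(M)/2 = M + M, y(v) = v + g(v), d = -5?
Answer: 576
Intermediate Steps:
g(u) = 1 (g(u) = -5 + 6 = 1)
y(v) = 1 + v (y(v) = v + 1 = 1 + v)
r(M) = -4*M (r(M) = -2*(M + M) = -4*M)
(y(-1) + r(6))**2 = ((1 - 1) - 4*6)**2 = (0 - 24)**2 = (-24)**2 = 576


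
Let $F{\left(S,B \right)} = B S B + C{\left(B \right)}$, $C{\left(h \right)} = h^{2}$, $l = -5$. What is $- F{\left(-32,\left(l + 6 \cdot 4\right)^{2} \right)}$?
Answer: $4039951$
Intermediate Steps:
$F{\left(S,B \right)} = B^{2} + S B^{2}$ ($F{\left(S,B \right)} = B S B + B^{2} = S B^{2} + B^{2} = B^{2} + S B^{2}$)
$- F{\left(-32,\left(l + 6 \cdot 4\right)^{2} \right)} = - \left(\left(-5 + 6 \cdot 4\right)^{2}\right)^{2} \left(1 - 32\right) = - \left(\left(-5 + 24\right)^{2}\right)^{2} \left(-31\right) = - \left(19^{2}\right)^{2} \left(-31\right) = - 361^{2} \left(-31\right) = - 130321 \left(-31\right) = \left(-1\right) \left(-4039951\right) = 4039951$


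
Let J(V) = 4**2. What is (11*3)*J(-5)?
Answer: 528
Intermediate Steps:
J(V) = 16
(11*3)*J(-5) = (11*3)*16 = 33*16 = 528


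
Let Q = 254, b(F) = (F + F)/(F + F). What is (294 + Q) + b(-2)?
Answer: 549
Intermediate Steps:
b(F) = 1 (b(F) = (2*F)/((2*F)) = (2*F)*(1/(2*F)) = 1)
(294 + Q) + b(-2) = (294 + 254) + 1 = 548 + 1 = 549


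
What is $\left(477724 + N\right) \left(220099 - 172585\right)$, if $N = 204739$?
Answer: $32426546982$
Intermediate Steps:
$\left(477724 + N\right) \left(220099 - 172585\right) = \left(477724 + 204739\right) \left(220099 - 172585\right) = 682463 \cdot 47514 = 32426546982$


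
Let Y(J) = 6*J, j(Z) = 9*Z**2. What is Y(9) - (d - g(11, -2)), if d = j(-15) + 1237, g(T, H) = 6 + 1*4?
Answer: -3198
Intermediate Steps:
g(T, H) = 10 (g(T, H) = 6 + 4 = 10)
d = 3262 (d = 9*(-15)**2 + 1237 = 9*225 + 1237 = 2025 + 1237 = 3262)
Y(9) - (d - g(11, -2)) = 6*9 - (3262 - 1*10) = 54 - (3262 - 10) = 54 - 1*3252 = 54 - 3252 = -3198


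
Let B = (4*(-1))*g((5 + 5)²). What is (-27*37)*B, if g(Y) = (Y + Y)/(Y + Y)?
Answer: 3996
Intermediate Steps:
g(Y) = 1 (g(Y) = (2*Y)/((2*Y)) = (2*Y)*(1/(2*Y)) = 1)
B = -4 (B = (4*(-1))*1 = -4*1 = -4)
(-27*37)*B = -27*37*(-4) = -999*(-4) = 3996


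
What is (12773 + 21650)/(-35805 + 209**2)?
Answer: 34423/7876 ≈ 4.3706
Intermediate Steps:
(12773 + 21650)/(-35805 + 209**2) = 34423/(-35805 + 43681) = 34423/7876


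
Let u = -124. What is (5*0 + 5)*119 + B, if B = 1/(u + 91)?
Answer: 19634/33 ≈ 594.97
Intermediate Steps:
B = -1/33 (B = 1/(-124 + 91) = 1/(-33) = -1/33 ≈ -0.030303)
(5*0 + 5)*119 + B = (5*0 + 5)*119 - 1/33 = (0 + 5)*119 - 1/33 = 5*119 - 1/33 = 595 - 1/33 = 19634/33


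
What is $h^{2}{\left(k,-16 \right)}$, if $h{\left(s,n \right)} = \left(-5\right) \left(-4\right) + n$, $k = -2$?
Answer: $16$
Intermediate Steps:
$h{\left(s,n \right)} = 20 + n$
$h^{2}{\left(k,-16 \right)} = \left(20 - 16\right)^{2} = 4^{2} = 16$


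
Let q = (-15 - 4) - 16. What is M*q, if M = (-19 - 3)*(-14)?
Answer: -10780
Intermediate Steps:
M = 308 (M = -22*(-14) = 308)
q = -35 (q = -19 - 16 = -35)
M*q = 308*(-35) = -10780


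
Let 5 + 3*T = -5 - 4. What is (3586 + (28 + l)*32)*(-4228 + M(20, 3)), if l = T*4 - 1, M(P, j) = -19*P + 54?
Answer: -17545044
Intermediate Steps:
T = -14/3 (T = -5/3 + (-5 - 4)/3 = -5/3 + (1/3)*(-9) = -5/3 - 3 = -14/3 ≈ -4.6667)
M(P, j) = 54 - 19*P
l = -59/3 (l = -14/3*4 - 1 = -56/3 - 1 = -59/3 ≈ -19.667)
(3586 + (28 + l)*32)*(-4228 + M(20, 3)) = (3586 + (28 - 59/3)*32)*(-4228 + (54 - 19*20)) = (3586 + (25/3)*32)*(-4228 + (54 - 380)) = (3586 + 800/3)*(-4228 - 326) = (11558/3)*(-4554) = -17545044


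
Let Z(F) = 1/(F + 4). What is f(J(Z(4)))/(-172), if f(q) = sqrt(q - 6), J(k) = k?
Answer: -I*sqrt(94)/688 ≈ -0.014092*I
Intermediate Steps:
Z(F) = 1/(4 + F)
f(q) = sqrt(-6 + q)
f(J(Z(4)))/(-172) = sqrt(-6 + 1/(4 + 4))/(-172) = sqrt(-6 + 1/8)*(-1/172) = sqrt(-47/8)*(-1/172) = (I*sqrt(94)/4)*(-1/172) = -I*sqrt(94)/688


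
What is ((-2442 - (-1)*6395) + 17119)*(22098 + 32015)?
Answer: 1140269136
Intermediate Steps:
((-2442 - (-1)*6395) + 17119)*(22098 + 32015) = ((-2442 - 1*(-6395)) + 17119)*54113 = ((-2442 + 6395) + 17119)*54113 = (3953 + 17119)*54113 = 21072*54113 = 1140269136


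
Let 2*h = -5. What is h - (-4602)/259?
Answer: 7909/518 ≈ 15.268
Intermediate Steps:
h = -5/2 (h = (½)*(-5) = -5/2 ≈ -2.5000)
h - (-4602)/259 = -5/2 - (-4602)/259 = -5/2 - 39*(-118/259) = -5/2 + 4602/259 = 7909/518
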